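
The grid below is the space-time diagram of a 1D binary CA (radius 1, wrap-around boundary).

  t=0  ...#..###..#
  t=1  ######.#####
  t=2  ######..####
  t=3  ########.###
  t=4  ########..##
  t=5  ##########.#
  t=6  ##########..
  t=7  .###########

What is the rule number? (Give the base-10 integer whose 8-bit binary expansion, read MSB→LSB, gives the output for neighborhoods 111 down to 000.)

  nb ###: next=#  (t=0,i=7, bit7=1)
  nb ##.: next=#  (t=0,i=8, bit6=1)
  nb #.#: next=.  (t=1,i=6, bit5=0)
  nb #..: next=#  (t=0,i=0, bit4=1)
  nb .##: next=.  (t=0,i=6, bit3=0)
  nb .#.: next=#  (t=0,i=3, bit2=1)
  nb ..#: next=#  (t=0,i=2, bit1=1)
  nb ...: next=#  (t=0,i=1, bit0=1)
  bits 11010111 = 215

215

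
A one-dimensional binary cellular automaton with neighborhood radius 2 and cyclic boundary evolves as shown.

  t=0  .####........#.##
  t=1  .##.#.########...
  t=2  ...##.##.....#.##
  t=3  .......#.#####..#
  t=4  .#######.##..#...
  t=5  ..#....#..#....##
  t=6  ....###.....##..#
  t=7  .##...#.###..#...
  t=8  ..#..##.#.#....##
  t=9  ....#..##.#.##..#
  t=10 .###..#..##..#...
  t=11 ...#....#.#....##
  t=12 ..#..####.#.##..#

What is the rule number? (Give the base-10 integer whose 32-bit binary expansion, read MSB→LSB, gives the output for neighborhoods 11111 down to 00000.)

  [31] ##### => .  t=1,i=8
  [30] ####. => .  t=0,i=3
  [29] ###.# => #  t=4,i=7
  [28] ###.. => #  t=0,i=4
  [27] ##.## => .  t=0,i=0
  [26] ##.#. => #  t=1,i=3
  [25] ##..# => .  t=3,i=14
  [24] ##... => .  t=0,i=5
  [23] #.### => #  t=0,i=1
  [22] #.##. => .  t=0,i=15
  [21] #.#.# => #  t=1,i=4
  [20] #.#.. => #  t=8,i=10
  [19] #..## => #  t=8,i=4
  [18] #..#. => .  t=3,i=15
  [17] #...# => .  t=2,i=1
  [16] #.... => #  t=0,i=6
  [15] .#### => #  t=0,i=2
  [14] .###. => .  t=6,i=5
  [13] .##.# => .  t=0,i=16
  [12] .##.. => #  t=2,i=7
  [11] .#.## => .  t=0,i=14
  [10] .#.#. => .  t=8,i=9
  [9] .#..# => .  t=5,i=8
  [8] .#... => .  t=3,i=0
  [7] ..### => .  t=4,i=1
  [6] ..##. => .  t=1,i=1
  [5] ..#.# => #  t=0,i=13
  [4] ..#.. => .  t=3,i=16
  [3] ...## => .  t=1,i=0
  [2] ...#. => #  t=0,i=12
  [1] ....# => #  t=0,i=11
  [0] ..... => #  t=0,i=7
  bits 00110100101110011001000000100111 = 884576295

884576295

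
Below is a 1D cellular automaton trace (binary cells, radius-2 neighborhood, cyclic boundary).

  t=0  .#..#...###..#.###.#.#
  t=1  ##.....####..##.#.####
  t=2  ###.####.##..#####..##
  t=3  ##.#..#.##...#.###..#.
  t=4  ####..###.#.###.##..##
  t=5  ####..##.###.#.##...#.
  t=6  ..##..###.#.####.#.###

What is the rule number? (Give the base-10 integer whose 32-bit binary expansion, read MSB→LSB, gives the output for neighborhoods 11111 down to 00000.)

  #####|#  b31=1 t=1,i=20
  ####.|#  b30=1 t=1,i=0
  ###.#|.  b29=0 t=0,i=17
  ###..|#  b28=1 t=0,i=10
  ##.##|#  b27=1 t=2,i=3
  ##.#.|#  b26=1 t=0,i=18
  ##..#|.  b25=0 t=0,i=11
  ##...|#  b24=1 t=1,i=2
  #.###|.  b23=0 t=0,i=15
  #.##.|#  b22=1 t=2,i=9
  #.#.#|#  b21=1 t=0,i=19
  #.#..|#  b20=1 t=0,i=1
  #..##|.  b19=0 t=1,i=12
  #..#.|.  b18=0 t=0,i=3
  #...#|.  b17=0 t=0,i=6
  #....|.  b16=0 t=1,i=3
  .####|.  b15=0 t=1,i=8
  .###.|#  b14=1 t=0,i=9
  .##.#|#  b13=1 t=1,i=14
  .##..|.  b12=0 t=2,i=10
  .#.##|#  b11=1 t=0,i=14
  .#.#.|#  b10=1 t=0,i=0
  .#..#|.  b9=0 t=0,i=2
  .#...|.  b8=0 t=0,i=5
  ..###|#  b7=1 t=0,i=8
  ..##.|#  b6=1 t=1,i=13
  ..#.#|#  b5=1 t=0,i=13
  ..#..|.  b4=0 t=0,i=4
  ...##|#  b3=1 t=0,i=7
  ...#.|#  b2=1 t=3,i=12
  ....#|#  b1=1 t=1,i=5
  .....|#  b0=1 t=1,i=4
  bits 11011101011100000110110011101111 = 3715132655

3715132655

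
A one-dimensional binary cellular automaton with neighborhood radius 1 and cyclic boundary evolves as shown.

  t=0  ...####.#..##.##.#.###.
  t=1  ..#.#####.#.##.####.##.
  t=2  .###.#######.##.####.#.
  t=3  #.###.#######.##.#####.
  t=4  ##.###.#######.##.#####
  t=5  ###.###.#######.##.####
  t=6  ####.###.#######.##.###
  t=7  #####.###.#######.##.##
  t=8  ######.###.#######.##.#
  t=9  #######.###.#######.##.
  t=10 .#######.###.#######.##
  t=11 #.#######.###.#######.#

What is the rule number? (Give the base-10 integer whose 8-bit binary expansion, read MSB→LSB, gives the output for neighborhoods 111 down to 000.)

230

  [7] ### => #  t=0,i=4
  [6] ##. => #  t=0,i=6
  [5] #.# => #  t=0,i=7
  [4] #.. => .  t=0,i=9
  [3] .## => .  t=0,i=3
  [2] .#. => #  t=0,i=8
  [1] ..# => #  t=0,i=2
  [0] ... => .  t=0,i=0
  bits 11100110 = 230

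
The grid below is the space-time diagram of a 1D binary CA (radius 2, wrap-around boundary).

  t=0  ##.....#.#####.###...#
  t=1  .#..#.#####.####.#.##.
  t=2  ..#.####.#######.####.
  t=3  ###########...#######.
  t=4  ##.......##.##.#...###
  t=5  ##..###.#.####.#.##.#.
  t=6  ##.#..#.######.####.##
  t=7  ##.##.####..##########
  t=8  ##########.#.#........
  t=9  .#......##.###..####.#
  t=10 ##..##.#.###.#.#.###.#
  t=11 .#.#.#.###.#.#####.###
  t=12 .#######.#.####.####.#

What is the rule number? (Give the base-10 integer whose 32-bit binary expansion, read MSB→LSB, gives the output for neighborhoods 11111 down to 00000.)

2029698605

  ##### -> .   bit 31 = 0  t=0,i=11
  ####. -> #   bit 30 = 1  t=0,i=12
  ###.# -> #   bit 29 = 1  t=0,i=13
  ###.. -> #   bit 28 = 1  t=0,i=1
  ##.## -> #   bit 27 = 1  t=0,i=14
  ##.#. -> .   bit 26 = 0  t=1,i=16
  ##..# -> .   bit 25 = 0  t=1,i=21
  ##... -> .   bit 24 = 0  t=0,i=2
  #.### -> #   bit 23 = 1  t=0,i=9
  #.##. -> #   bit 22 = 1  t=1,i=19
  #.#.# -> #   bit 21 = 1  t=1,i=17
  #.#.. -> #   bit 20 = 1  t=4,i=15
  #..## -> #   bit 19 = 1  t=5,i=3
  #..#. -> .   bit 18 = 0  t=1,i=0
  #...# -> #   bit 17 = 1  t=0,i=19
  #.... -> .   bit 16 = 0  t=0,i=3
  .#### -> #   bit 15 = 1  t=0,i=10
  .###. -> .   bit 14 = 0  t=0,i=0
  .##.# -> #   bit 13 = 1  t=4,i=10
  .##.. -> #   bit 12 = 1  t=1,i=20
  .#.## -> #   bit 11 = 1  t=0,i=8
  .#.#. -> #   bit 10 = 1  t=8,i=12
  .#..# -> #   bit 9 = 1  t=1,i=2
  .#... -> .   bit 8 = 0  t=4,i=16
  ..### -> .   bit 7 = 0  t=0,i=21
  ..##. -> .   bit 6 = 0  t=4,i=9
  ..#.# -> #   bit 5 = 1  t=0,i=7
  ..#.. -> .   bit 4 = 0  t=1,i=1
  ...## -> #   bit 3 = 1  t=0,i=20
  ...#. -> #   bit 2 = 1  t=0,i=6
  ....# -> .   bit 1 = 0  t=0,i=5
  ..... -> #   bit 0 = 1  t=0,i=4
  bits 01111000111110101011111000101101 = 2029698605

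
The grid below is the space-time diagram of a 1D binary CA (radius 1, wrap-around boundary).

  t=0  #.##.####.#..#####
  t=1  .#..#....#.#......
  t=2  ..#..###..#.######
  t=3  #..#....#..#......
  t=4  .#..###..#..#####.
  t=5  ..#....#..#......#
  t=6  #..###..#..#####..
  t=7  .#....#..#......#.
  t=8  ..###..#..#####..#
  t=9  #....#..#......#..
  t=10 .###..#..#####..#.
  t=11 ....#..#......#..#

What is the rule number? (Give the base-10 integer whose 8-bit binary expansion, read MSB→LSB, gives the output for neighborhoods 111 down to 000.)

49

  ### -> .   bit 7 = 0  t=0,i=6
  ##. -> .   bit 6 = 0  t=0,i=0
  #.# -> #   bit 5 = 1  t=0,i=1
  #.. -> #   bit 4 = 1  t=0,i=11
  .## -> .   bit 3 = 0  t=0,i=2
  .#. -> .   bit 2 = 0  t=0,i=10
  ..# -> .   bit 1 = 0  t=0,i=12
  ... -> #   bit 0 = 1  t=1,i=6
  bits 00110001 = 49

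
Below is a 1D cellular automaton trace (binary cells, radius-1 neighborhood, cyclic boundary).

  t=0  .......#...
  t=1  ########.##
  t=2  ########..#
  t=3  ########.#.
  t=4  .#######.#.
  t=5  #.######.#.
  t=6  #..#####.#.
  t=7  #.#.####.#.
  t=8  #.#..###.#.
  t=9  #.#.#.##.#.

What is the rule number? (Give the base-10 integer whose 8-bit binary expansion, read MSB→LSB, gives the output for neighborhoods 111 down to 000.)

  nb ###: next=#  (t=1,i=0, bit7=1)
  nb ##.: next=#  (t=1,i=7, bit6=1)
  nb #.#: next=.  (t=1,i=8, bit5=0)
  nb #..: next=.  (t=0,i=8, bit4=0)
  nb .##: next=.  (t=1,i=9, bit3=0)
  nb .#.: next=#  (t=0,i=7, bit2=1)
  nb ..#: next=#  (t=0,i=6, bit1=1)
  nb ...: next=#  (t=0,i=0, bit0=1)
  bits 11000111 = 199

199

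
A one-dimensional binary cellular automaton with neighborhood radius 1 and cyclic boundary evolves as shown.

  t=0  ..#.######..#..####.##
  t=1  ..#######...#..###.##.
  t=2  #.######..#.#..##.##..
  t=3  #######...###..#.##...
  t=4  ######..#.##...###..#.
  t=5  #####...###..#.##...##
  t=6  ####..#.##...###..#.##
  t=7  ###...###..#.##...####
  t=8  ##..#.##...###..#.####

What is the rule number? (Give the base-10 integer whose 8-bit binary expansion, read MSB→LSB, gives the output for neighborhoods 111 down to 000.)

173

  [7] ### => #  t=0,i=5
  [6] ##. => .  t=0,i=9
  [5] #.# => #  t=0,i=3
  [4] #.. => .  t=0,i=0
  [3] .## => #  t=0,i=4
  [2] .#. => #  t=0,i=2
  [1] ..# => .  t=0,i=1
  [0] ... => #  t=1,i=0
  bits 10101101 = 173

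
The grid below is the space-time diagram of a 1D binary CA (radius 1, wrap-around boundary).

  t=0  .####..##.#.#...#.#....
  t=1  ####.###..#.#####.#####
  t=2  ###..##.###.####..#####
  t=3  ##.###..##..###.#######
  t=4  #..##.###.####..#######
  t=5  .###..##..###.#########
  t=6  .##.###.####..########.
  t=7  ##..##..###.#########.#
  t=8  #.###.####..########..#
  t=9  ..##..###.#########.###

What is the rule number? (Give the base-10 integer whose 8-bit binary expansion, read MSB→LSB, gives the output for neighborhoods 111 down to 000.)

159

  [7] ### => #  t=0,i=2
  [6] ##. => .  t=0,i=4
  [5] #.# => .  t=0,i=9
  [4] #.. => #  t=0,i=5
  [3] .## => #  t=0,i=1
  [2] .#. => #  t=0,i=10
  [1] ..# => #  t=0,i=0
  [0] ... => #  t=0,i=14
  bits 10011111 = 159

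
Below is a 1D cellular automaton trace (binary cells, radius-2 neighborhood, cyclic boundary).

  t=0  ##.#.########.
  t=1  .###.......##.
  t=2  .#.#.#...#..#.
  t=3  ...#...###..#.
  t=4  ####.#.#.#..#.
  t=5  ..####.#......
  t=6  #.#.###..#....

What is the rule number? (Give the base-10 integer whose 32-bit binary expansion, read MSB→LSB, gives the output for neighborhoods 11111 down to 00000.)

1948463254

  #####|.  b31=0 t=0,i=7
  ####.|#  b30=1 t=0,i=11
  ###.#|#  b29=1 t=0,i=12
  ###..|#  b28=1 t=1,i=3
  ##.##|.  b27=0 t=0,i=13
  ##.#.|#  b26=1 t=0,i=2
  ##..#|.  b25=0 t=1,i=13
  ##...|.  b24=0 t=1,i=4
  #.###|.  b23=0 t=0,i=5
  #.##.|.  b22=0 t=0,i=0
  #.#.#|#  b21=1 t=0,i=3
  #.#..|.  b20=0 t=2,i=5
  #..##|.  b19=0 t=1,i=0
  #..#.|.  b18=0 t=2,i=0
  #...#|#  b17=1 t=2,i=7
  #....|#  b16=1 t=1,i=5
  .####|.  b15=0 t=0,i=6
  .###.|.  b14=0 t=1,i=2
  .##.#|#  b13=1 t=0,i=1
  .##..|#  b12=1 t=1,i=12
  .#.##|.  b11=0 t=0,i=4
  .#.#.|.  b10=0 t=2,i=2
  .#..#|.  b9=0 t=2,i=10
  .#...|.  b8=0 t=2,i=6
  ..###|#  b7=1 t=1,i=1
  ..##.|.  b6=0 t=1,i=11
  ..#.#|.  b5=0 t=2,i=1
  ..#..|#  b4=1 t=2,i=9
  ...##|.  b3=0 t=1,i=10
  ...#.|#  b2=1 t=2,i=8
  ....#|#  b1=1 t=1,i=9
  .....|.  b0=0 t=1,i=6
  bits 01110100001000110011000010010110 = 1948463254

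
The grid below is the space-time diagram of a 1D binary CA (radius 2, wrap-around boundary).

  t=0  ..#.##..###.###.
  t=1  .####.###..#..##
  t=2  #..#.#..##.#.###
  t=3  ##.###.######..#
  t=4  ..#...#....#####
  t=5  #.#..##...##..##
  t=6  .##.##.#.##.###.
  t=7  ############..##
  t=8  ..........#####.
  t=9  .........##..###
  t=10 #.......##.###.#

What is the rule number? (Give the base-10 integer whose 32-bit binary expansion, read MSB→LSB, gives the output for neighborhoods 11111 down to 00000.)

  ##### -> .   bit 31 = 0  t=3,i=9
  ####. -> #   bit 30 = 1  t=1,i=3
  ###.# -> .   bit 29 = 0  t=0,i=10
  ###.. -> #   bit 28 = 1  t=0,i=14
  ##.## -> #   bit 27 = 1  t=0,i=11
  ##.#. -> #   bit 26 = 1  t=2,i=10
  ##..# -> #   bit 25 = 1  t=0,i=6
  ##... -> #   bit 24 = 1  t=0,i=15
  #.### -> .   bit 23 = 0  t=0,i=12
  #.##. -> #   bit 22 = 1  t=0,i=4
  #.#.# -> #   bit 21 = 1  t=2,i=11
  #.#.. -> #   bit 20 = 1  t=2,i=5
  #..## -> #   bit 19 = 1  t=0,i=7
  #..#. -> .   bit 18 = 0  t=1,i=10
  #...# -> .   bit 17 = 0  t=0,i=0
  #.... -> .   bit 16 = 0  t=4,i=8
  .#### -> .   bit 15 = 0  t=1,i=2
  .###. -> .   bit 14 = 0  t=0,i=9
  .##.# -> #   bit 13 = 1  t=1,i=15
  .##.. -> .   bit 12 = 0  t=0,i=5
  .#.## -> #   bit 11 = 1  t=0,i=3
  .#.#. -> #   bit 10 = 1  t=2,i=4
  .#..# -> .   bit 9 = 0  t=1,i=12
  .#... -> .   bit 8 = 0  t=4,i=3
  ..### -> #   bit 7 = 1  t=0,i=8
  ..##. -> #   bit 6 = 1  t=1,i=14
  ..#.# -> #   bit 5 = 1  t=0,i=2
  ..#.. -> #   bit 4 = 1  t=1,i=11
  ...## -> #   bit 3 = 1  t=4,i=10
  ...#. -> #   bit 2 = 1  t=0,i=1
  ....# -> .   bit 1 = 0  t=4,i=9
  ..... -> .   bit 0 = 0  t=8,i=1
  bits 01011111011110000010110011111100 = 1601711356

1601711356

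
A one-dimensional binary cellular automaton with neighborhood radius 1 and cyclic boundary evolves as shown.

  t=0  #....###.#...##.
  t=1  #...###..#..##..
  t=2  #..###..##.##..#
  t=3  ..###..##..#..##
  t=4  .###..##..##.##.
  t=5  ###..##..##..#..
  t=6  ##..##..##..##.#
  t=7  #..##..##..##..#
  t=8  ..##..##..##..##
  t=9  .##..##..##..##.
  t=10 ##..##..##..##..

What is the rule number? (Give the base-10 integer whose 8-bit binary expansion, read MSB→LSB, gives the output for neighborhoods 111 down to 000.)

142

  [7] ### => #  t=0,i=6
  [6] ##. => .  t=0,i=7
  [5] #.# => .  t=0,i=8
  [4] #.. => .  t=0,i=1
  [3] .## => #  t=0,i=5
  [2] .#. => #  t=0,i=0
  [1] ..# => #  t=0,i=4
  [0] ... => .  t=0,i=2
  bits 10001110 = 142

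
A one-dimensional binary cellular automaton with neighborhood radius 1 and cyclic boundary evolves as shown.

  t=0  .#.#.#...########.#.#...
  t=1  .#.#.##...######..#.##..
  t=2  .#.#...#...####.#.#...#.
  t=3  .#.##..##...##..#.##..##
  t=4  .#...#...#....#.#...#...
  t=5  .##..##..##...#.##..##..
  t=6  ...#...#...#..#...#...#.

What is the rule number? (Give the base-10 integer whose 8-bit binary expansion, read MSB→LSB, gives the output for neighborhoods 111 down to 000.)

  nb ###: next=#  (t=0,i=10, bit7=1)
  nb ##.: next=.  (t=0,i=16, bit6=0)
  nb #.#: next=.  (t=0,i=2, bit5=0)
  nb #..: next=#  (t=0,i=6, bit4=1)
  nb .##: next=.  (t=0,i=9, bit3=0)
  nb .#.: next=#  (t=0,i=1, bit2=1)
  nb ..#: next=.  (t=0,i=0, bit1=0)
  nb ...: next=.  (t=0,i=7, bit0=0)
  bits 10010100 = 148

148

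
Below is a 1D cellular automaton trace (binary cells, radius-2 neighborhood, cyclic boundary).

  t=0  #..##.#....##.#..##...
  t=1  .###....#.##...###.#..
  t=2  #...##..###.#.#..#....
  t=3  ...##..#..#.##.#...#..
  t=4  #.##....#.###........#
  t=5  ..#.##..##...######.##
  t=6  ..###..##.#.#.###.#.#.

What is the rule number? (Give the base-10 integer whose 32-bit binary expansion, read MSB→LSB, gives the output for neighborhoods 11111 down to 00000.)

2708049513

  ##### -> #   bit 31 = 1  t=5,i=15
  ####. -> .   bit 30 = 0  t=5,i=17
  ###.# -> #   bit 29 = 1  t=1,i=17
  ###.. -> .   bit 28 = 0  t=1,i=3
  ##.## -> .   bit 27 = 0  t=4,i=1
  ##.#. -> .   bit 26 = 0  t=0,i=5
  ##..# -> .   bit 25 = 0  t=2,i=6
  ##... -> #   bit 24 = 1  t=0,i=19
  #.### -> .   bit 23 = 0  t=4,i=10
  #.##. -> #   bit 22 = 1  t=1,i=10
  #.#.# -> #   bit 21 = 1  t=2,i=12
  #.#.. -> .   bit 20 = 0  t=0,i=6
  #..## -> #   bit 19 = 1  t=0,i=2
  #..#. -> .   bit 18 = 0  t=2,i=16
  #...# -> .   bit 17 = 0  t=0,i=20
  #.... -> #   bit 16 = 1  t=0,i=8
  .#### -> #   bit 15 = 1  t=5,i=14
  .###. -> .   bit 14 = 0  t=1,i=2
  .##.# -> .   bit 13 = 0  t=0,i=4
  .##.. -> .   bit 12 = 0  t=0,i=18
  .#.## -> #   bit 11 = 1  t=1,i=9
  .#.#. -> #   bit 10 = 1  t=2,i=13
  .#..# -> #   bit 9 = 1  t=0,i=1
  .#... -> .   bit 8 = 0  t=0,i=7
  ..### -> .   bit 7 = 0  t=1,i=1
  ..##. -> #   bit 6 = 1  t=0,i=3
  ..#.# -> #   bit 5 = 1  t=1,i=8
  ..#.. -> .   bit 4 = 0  t=0,i=0
  ...## -> #   bit 3 = 1  t=0,i=10
  ...#. -> .   bit 2 = 0  t=0,i=21
  ....# -> .   bit 1 = 0  t=0,i=9
  ..... -> #   bit 0 = 1  t=3,i=0
  bits 10100001011010011000111001101001 = 2708049513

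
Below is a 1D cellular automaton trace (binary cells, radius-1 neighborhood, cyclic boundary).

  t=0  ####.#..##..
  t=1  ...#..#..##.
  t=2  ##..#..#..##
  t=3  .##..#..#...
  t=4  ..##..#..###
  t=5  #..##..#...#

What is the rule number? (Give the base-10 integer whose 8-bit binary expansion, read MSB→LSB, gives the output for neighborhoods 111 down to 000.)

81

  ### -> .   bit 7 = 0  t=0,i=1
  ##. -> #   bit 6 = 1  t=0,i=3
  #.# -> .   bit 5 = 0  t=0,i=4
  #.. -> #   bit 4 = 1  t=0,i=6
  .## -> .   bit 3 = 0  t=0,i=0
  .#. -> .   bit 2 = 0  t=0,i=5
  ..# -> .   bit 1 = 0  t=0,i=7
  ... -> #   bit 0 = 1  t=1,i=0
  bits 01010001 = 81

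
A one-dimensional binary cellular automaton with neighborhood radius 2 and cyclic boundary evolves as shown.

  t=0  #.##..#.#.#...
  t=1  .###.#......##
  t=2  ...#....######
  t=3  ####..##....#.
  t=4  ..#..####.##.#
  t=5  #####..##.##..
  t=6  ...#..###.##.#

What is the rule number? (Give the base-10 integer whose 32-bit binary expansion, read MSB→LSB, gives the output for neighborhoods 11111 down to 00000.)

  nb #####: next=.  (t=2,i=10, bit31=0)
  nb ####.: next=#  (t=2,i=12, bit30=1)
  nb ###.#: next=#  (t=1,i=3, bit29=1)
  nb ###..: next=.  (t=2,i=13, bit28=0)
  nb ##.##: next=.  (t=1,i=0, bit27=0)
  nb ##.#.: next=.  (t=1,i=4, bit26=0)
  nb ##..#: next=.  (t=0,i=4, bit25=0)
  nb ##...: next=#  (t=2,i=0, bit24=1)
  nb #.###: next=.  (t=1,i=1, bit23=0)
  nb #.##.: next=#  (t=0,i=2, bit22=1)
  nb #.#.#: next=.  (t=0,i=8, bit21=0)
  nb #.#..: next=.  (t=0,i=10, bit20=0)
  nb #..##: next=#  (t=3,i=5, bit19=1)
  nb #..#.: next=#  (t=0,i=5, bit18=1)
  nb #...#: next=#  (t=0,i=12, bit17=1)
  nb #....: next=.  (t=1,i=7, bit16=0)
  nb .####: next=.  (t=2,i=9, bit15=0)
  nb .###.: next=.  (t=1,i=2, bit14=0)
  nb .##.#: next=#  (t=1,i=13, bit13=1)
  nb .##..: next=#  (t=0,i=3, bit12=1)
  nb .#.##: next=#  (t=0,i=1, bit11=1)
  nb .#.#.: next=.  (t=0,i=7, bit10=0)
  nb .#..#: next=#  (t=4,i=0, bit9=1)
  nb .#...: next=.  (t=0,i=11, bit8=0)
  nb ..###: next=.  (t=2,i=8, bit7=0)
  nb ..##.: next=#  (t=1,i=12, bit6=1)
  nb ..#.#: next=.  (t=0,i=0, bit5=0)
  nb ..#..: next=#  (t=2,i=3, bit4=1)
  nb ...##: next=#  (t=1,i=11, bit3=1)
  nb ...#.: next=#  (t=0,i=13, bit2=1)
  nb ....#: next=#  (t=1,i=10, bit1=1)
  nb .....: next=#  (t=1,i=8, bit0=1)
  bits 01100001010011100011101001011111 = 1632516703

1632516703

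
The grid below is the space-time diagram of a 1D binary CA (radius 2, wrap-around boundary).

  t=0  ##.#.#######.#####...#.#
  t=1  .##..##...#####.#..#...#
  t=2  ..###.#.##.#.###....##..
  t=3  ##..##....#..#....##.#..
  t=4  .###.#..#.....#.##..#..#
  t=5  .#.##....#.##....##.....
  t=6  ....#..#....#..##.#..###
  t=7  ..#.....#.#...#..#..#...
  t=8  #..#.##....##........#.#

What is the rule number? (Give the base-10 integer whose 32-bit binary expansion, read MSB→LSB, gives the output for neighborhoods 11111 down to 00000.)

  #####|.  b31=0 t=0,i=7
  ####.|#  b30=1 t=0,i=10
  ###.#|#  b29=1 t=0,i=1
  ###..|.  b28=0 t=0,i=17
  ##.##|#  b27=1 t=0,i=12
  ##.#.|#  b26=1 t=0,i=2
  ##..#|#  b25=1 t=1,i=3
  ##...|.  b24=0 t=0,i=18
  #.###|#  b23=1 t=0,i=5
  #.##.|.  b22=0 t=1,i=1
  #.#.#|.  b21=0 t=0,i=3
  #.#..|.  b20=0 t=1,i=16
  #..##|#  b19=1 t=1,i=4
  #..#.|.  b18=0 t=1,i=18
  #...#|#  b17=1 t=0,i=19
  #....|.  b16=0 t=2,i=17
  .####|#  b15=1 t=0,i=6
  .###.|.  b14=0 t=0,i=0
  .##.#|.  b13=0 t=2,i=9
  .##..|#  b12=1 t=1,i=2
  .#.##|.  b11=0 t=0,i=4
  .#.#.|.  b10=0 t=7,i=9
  .#..#|.  b9=0 t=1,i=17
  .#...|#  b8=1 t=1,i=20
  ..###|.  b7=0 t=1,i=10
  ..##.|.  b6=0 t=1,i=5
  ..#.#|.  b5=0 t=0,i=21
  ..#..|.  b4=0 t=1,i=19
  ...##|#  b3=1 t=1,i=9
  ...#.|.  b2=0 t=0,i=20
  ....#|#  b1=1 t=2,i=0
  .....|#  b0=1 t=4,i=11
  bits 01101110100010101001000100001011 = 1854574859

1854574859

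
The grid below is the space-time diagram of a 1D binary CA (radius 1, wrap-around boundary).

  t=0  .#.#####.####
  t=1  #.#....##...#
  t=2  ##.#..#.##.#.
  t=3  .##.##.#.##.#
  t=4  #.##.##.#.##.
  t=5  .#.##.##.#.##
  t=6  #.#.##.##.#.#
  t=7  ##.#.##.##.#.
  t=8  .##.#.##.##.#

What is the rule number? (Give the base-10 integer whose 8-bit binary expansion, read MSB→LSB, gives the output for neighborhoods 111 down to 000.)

114

  ### -> .   bit 7 = 0  t=0,i=4
  ##. -> #   bit 6 = 1  t=0,i=7
  #.# -> #   bit 5 = 1  t=0,i=0
  #.. -> #   bit 4 = 1  t=1,i=3
  .## -> .   bit 3 = 0  t=0,i=3
  .#. -> .   bit 2 = 0  t=0,i=1
  ..# -> #   bit 1 = 1  t=1,i=6
  ... -> .   bit 0 = 0  t=1,i=4
  bits 01110010 = 114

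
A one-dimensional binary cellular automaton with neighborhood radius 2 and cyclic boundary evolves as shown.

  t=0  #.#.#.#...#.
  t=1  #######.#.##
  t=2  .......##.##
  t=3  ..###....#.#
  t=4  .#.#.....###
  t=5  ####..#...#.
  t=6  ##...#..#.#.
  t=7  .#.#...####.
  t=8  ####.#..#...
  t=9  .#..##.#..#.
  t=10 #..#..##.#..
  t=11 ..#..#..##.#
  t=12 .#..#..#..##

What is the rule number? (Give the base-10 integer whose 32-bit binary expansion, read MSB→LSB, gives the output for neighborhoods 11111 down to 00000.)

  nb #####: next=.  (t=1,i=0, bit31=0)
  nb ####.: next=.  (t=1,i=5, bit30=0)
  nb ###.#: next=.  (t=1,i=6, bit29=0)
  nb ###..: next=.  (t=3,i=4, bit28=0)
  nb ##.##: next=#  (t=2,i=9, bit27=1)
  nb ##.#.: next=#  (t=1,i=7, bit26=1)
  nb ##..#: next=.  (t=5,i=4, bit25=0)
  nb ##...: next=.  (t=2,i=0, bit24=0)
  nb #.###: next=#  (t=1,i=10, bit23=1)
  nb #.##.: next=.  (t=2,i=10, bit22=0)
  nb #.#.#: next=#  (t=0,i=0, bit21=1)
  nb #.#..: next=#  (t=0,i=6, bit20=1)
  nb #..##: next=#  (t=3,i=1, bit19=1)
  nb #..#.: next=#  (t=5,i=5, bit18=1)
  nb #...#: next=#  (t=0,i=8, bit17=1)
  nb #....: next=.  (t=2,i=1, bit16=0)
  nb .####: next=#  (t=1,i=11, bit15=1)
  nb .###.: next=#  (t=3,i=3, bit14=1)
  nb .##.#: next=.  (t=2,i=8, bit13=0)
  nb .##..: next=#  (t=2,i=11, bit12=1)
  nb .#.##: next=.  (t=1,i=9, bit11=0)
  nb .#.#.: next=#  (t=0,i=1, bit10=1)
  nb .#..#: next=.  (t=3,i=0, bit9=0)
  nb .#...: next=.  (t=0,i=7, bit8=0)
  nb ..###: next=.  (t=3,i=2, bit7=0)
  nb ..##.: next=.  (t=2,i=7, bit6=0)
  nb ..#.#: next=#  (t=0,i=10, bit5=1)
  nb ..#..: next=.  (t=5,i=6, bit4=0)
  nb ...##: next=.  (t=2,i=6, bit3=0)
  nb ...#.: next=.  (t=0,i=9, bit2=0)
  nb ....#: next=.  (t=2,i=5, bit1=0)
  nb .....: next=#  (t=2,i=2, bit0=1)
  bits 00001100101111101101010000100001 = 213832737

213832737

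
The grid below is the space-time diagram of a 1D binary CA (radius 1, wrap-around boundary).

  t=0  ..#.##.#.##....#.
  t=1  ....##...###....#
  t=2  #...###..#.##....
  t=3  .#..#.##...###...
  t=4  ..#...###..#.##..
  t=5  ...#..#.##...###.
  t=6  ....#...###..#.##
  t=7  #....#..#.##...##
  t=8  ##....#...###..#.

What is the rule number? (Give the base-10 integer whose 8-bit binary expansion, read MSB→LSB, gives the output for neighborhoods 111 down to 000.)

  ###|.  b7=0 t=1,i=10
  ##.|#  b6=1 t=0,i=5
  #.#|.  b5=0 t=0,i=3
  #..|#  b4=1 t=0,i=11
  .##|#  b3=1 t=0,i=4
  .#.|.  b2=0 t=0,i=2
  ..#|.  b1=0 t=0,i=1
  ...|.  b0=0 t=0,i=0
  bits 01011000 = 88

88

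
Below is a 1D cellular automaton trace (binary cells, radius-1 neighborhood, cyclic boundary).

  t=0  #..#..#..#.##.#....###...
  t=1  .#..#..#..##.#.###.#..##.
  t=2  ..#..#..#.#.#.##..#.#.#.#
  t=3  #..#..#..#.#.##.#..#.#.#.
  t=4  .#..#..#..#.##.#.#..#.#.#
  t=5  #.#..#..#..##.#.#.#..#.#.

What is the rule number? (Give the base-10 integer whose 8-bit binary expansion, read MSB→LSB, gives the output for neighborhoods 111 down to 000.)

57

  nb ###: next=.  (t=0,i=20, bit7=0)
  nb ##.: next=.  (t=0,i=12, bit6=0)
  nb #.#: next=#  (t=0,i=10, bit5=1)
  nb #..: next=#  (t=0,i=1, bit4=1)
  nb .##: next=#  (t=0,i=11, bit3=1)
  nb .#.: next=.  (t=0,i=0, bit2=0)
  nb ..#: next=.  (t=0,i=2, bit1=0)
  nb ...: next=#  (t=0,i=16, bit0=1)
  bits 00111001 = 57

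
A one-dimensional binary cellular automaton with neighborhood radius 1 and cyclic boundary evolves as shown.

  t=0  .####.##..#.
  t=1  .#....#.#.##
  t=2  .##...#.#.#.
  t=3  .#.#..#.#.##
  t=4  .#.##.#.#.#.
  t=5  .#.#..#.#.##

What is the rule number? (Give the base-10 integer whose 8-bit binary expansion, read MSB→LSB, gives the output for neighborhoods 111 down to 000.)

28

  nb ###: next=.  (t=0,i=2, bit7=0)
  nb ##.: next=.  (t=0,i=4, bit6=0)
  nb #.#: next=.  (t=0,i=5, bit5=0)
  nb #..: next=#  (t=0,i=8, bit4=1)
  nb .##: next=#  (t=0,i=1, bit3=1)
  nb .#.: next=#  (t=0,i=10, bit2=1)
  nb ..#: next=.  (t=0,i=0, bit1=0)
  nb ...: next=.  (t=1,i=3, bit0=0)
  bits 00011100 = 28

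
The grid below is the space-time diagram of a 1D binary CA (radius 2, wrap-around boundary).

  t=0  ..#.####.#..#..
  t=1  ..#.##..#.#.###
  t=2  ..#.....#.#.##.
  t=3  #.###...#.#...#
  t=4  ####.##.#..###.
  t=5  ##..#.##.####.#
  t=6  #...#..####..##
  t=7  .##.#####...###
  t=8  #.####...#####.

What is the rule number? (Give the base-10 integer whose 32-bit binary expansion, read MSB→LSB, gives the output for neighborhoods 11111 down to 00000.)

  ##### -> .   bit 31 = 0  t=7,i=6
  ####. -> .   bit 30 = 0  t=0,i=6
  ###.# -> .   bit 29 = 0  t=0,i=7
  ###.. -> .   bit 28 = 0  t=1,i=14
  ##.## -> #   bit 27 = 1  t=3,i=1
  ##.#. -> #   bit 26 = 1  t=0,i=8
  ##..# -> .   bit 25 = 0  t=1,i=0
  ##... -> #   bit 24 = 1  t=2,i=14
  #.### -> #   bit 23 = 1  t=0,i=4
  #.##. -> .   bit 22 = 0  t=1,i=4
  #.#.# -> #   bit 21 = 1  t=1,i=10
  #.#.. -> .   bit 20 = 0  t=0,i=9
  #..## -> #   bit 19 = 1  t=4,i=10
  #..#. -> .   bit 18 = 0  t=0,i=11
  #...# -> #   bit 17 = 1  t=2,i=0
  #.... -> #   bit 16 = 1  t=0,i=14
  .#### -> #   bit 15 = 1  t=0,i=5
  .###. -> #   bit 14 = 1  t=1,i=13
  .##.# -> #   bit 13 = 1  t=3,i=0
  .##.. -> .   bit 12 = 0  t=1,i=5
  .#.## -> .   bit 11 = 0  t=0,i=3
  .#.#. -> .   bit 10 = 0  t=1,i=9
  .#..# -> #   bit 9 = 1  t=0,i=10
  .#... -> #   bit 8 = 1  t=0,i=13
  ..### -> #   bit 7 = 1  t=4,i=11
  ..##. -> .   bit 6 = 0  t=3,i=14
  ..#.# -> #   bit 5 = 1  t=0,i=2
  ..#.. -> #   bit 4 = 1  t=0,i=12
  ...## -> #   bit 3 = 1  t=3,i=13
  ...#. -> .   bit 2 = 0  t=0,i=1
  ....# -> .   bit 1 = 0  t=0,i=0
  ..... -> .   bit 0 = 0  t=2,i=5
  bits 00001101101010111110001110111000 = 229368760

229368760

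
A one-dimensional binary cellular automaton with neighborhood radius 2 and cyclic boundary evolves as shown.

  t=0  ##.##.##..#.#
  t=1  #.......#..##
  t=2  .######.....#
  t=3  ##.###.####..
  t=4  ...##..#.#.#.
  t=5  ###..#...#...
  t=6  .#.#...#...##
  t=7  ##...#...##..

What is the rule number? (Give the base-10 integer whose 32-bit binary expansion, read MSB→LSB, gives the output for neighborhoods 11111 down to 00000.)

3349366795

  nb #####: next=#  (t=2,i=3, bit31=1)
  nb ####.: next=#  (t=2,i=5, bit30=1)
  nb ###.#: next=.  (t=0,i=1, bit29=0)
  nb ###..: next=.  (t=1,i=0, bit28=0)
  nb ##.##: next=.  (t=0,i=2, bit27=0)
  nb ##.#.: next=#  (t=6,i=0, bit26=1)
  nb ##..#: next=#  (t=0,i=8, bit25=1)
  nb ##...: next=#  (t=1,i=1, bit24=1)
  nb #.###: next=#  (t=0,i=12, bit23=1)
  nb #.##.: next=.  (t=0,i=3, bit22=0)
  nb #.#.#: next=#  (t=4,i=9, bit21=1)
  nb #.#..: next=.  (t=4,i=11, bit20=0)
  nb #..##: next=.  (t=1,i=10, bit19=0)
  nb #..#.: next=.  (t=0,i=9, bit18=0)
  nb #...#: next=#  (t=5,i=7, bit17=1)
  nb #....: next=#  (t=1,i=2, bit16=1)
  nb .####: next=.  (t=2,i=2, bit15=0)
  nb .###.: next=#  (t=0,i=0, bit14=1)
  nb .##.#: next=.  (t=0,i=4, bit13=0)
  nb .##..: next=.  (t=0,i=7, bit12=0)
  nb .#.##: next=#  (t=0,i=11, bit11=1)
  nb .#.#.: next=.  (t=4,i=8, bit10=0)
  nb .#..#: next=.  (t=1,i=9, bit9=0)
  nb .#...: next=.  (t=4,i=12, bit8=0)
  nb ..###: next=.  (t=1,i=11, bit7=0)
  nb ..##.: next=.  (t=3,i=0, bit6=0)
  nb ..#.#: next=.  (t=0,i=10, bit5=0)
  nb ..#..: next=.  (t=1,i=8, bit4=0)
  nb ...##: next=#  (t=4,i=2, bit3=1)
  nb ...#.: next=.  (t=1,i=7, bit2=0)
  nb ....#: next=#  (t=1,i=6, bit1=1)
  nb .....: next=#  (t=1,i=3, bit0=1)
  bits 11000111101000110100100000001011 = 3349366795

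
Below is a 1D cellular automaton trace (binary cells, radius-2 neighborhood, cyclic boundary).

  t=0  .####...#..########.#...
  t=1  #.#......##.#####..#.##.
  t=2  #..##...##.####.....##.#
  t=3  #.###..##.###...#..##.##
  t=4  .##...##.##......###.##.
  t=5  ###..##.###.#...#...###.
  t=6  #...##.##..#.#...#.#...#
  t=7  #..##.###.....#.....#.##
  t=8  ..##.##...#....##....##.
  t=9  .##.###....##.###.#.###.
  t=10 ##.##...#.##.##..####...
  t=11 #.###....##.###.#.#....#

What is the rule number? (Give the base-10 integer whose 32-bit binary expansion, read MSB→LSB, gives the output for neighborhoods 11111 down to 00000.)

2364119880

  #####|#  b31=1 t=0,i=13
  ####.|.  b30=0 t=0,i=3
  ###.#|.  b29=0 t=0,i=18
  ###..|.  b28=0 t=0,i=4
  ##.##|#  b27=1 t=1,i=11
  ##.#.|#  b26=1 t=0,i=19
  ##..#|.  b25=0 t=1,i=17
  ##...|.  b24=0 t=0,i=5
  #.###|#  b23=1 t=1,i=12
  #.##.|#  b22=1 t=1,i=21
  #.#.#|#  b21=1 t=1,i=0
  #.#..|.  b20=0 t=0,i=20
  #..##|#  b19=1 t=0,i=10
  #..#.|.  b18=0 t=1,i=18
  #...#|.  b17=0 t=0,i=6
  #....|#  b16=1 t=0,i=22
  .####|#  b15=1 t=0,i=2
  .###.|.  b14=0 t=3,i=3
  .##.#|.  b13=0 t=1,i=10
  .##..|#  b12=1 t=2,i=0
  .#.##|#  b11=1 t=1,i=20
  .#.#.|.  b10=0 t=1,i=1
  .#..#|#  b9=1 t=0,i=9
  .#...|#  b8=1 t=0,i=21
  ..###|.  b7=0 t=0,i=1
  ..##.|#  b6=1 t=1,i=9
  ..#.#|.  b5=0 t=1,i=19
  ..#..|.  b4=0 t=0,i=8
  ...##|#  b3=1 t=0,i=0
  ...#.|.  b2=0 t=0,i=7
  ....#|.  b1=0 t=0,i=23
  .....|.  b0=0 t=1,i=5
  bits 10001100111010011001101101001000 = 2364119880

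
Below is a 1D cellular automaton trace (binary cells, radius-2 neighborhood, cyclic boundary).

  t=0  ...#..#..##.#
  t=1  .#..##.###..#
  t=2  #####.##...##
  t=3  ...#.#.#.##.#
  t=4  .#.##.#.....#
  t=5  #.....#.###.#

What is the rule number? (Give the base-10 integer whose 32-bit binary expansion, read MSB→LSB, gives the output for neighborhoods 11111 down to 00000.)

  #####|.  b31=0 t=2,i=0
  ####.|#  b30=1 t=2,i=3
  ###.#|.  b29=0 t=2,i=4
  ###..|.  b28=0 t=1,i=9
  ##.##|#  b27=1 t=1,i=6
  ##.#.|.  b26=0 t=0,i=11
  ##..#|.  b25=0 t=1,i=10
  ##...|.  b24=0 t=2,i=8
  #.###|#  b23=1 t=1,i=7
  #.##.|.  b22=0 t=2,i=6
  #.#.#|.  b21=0 t=3,i=5
  #.#..|#  b20=1 t=0,i=12
  #..##|#  b19=1 t=0,i=8
  #..#.|#  b18=1 t=0,i=5
  #...#|#  b17=1 t=0,i=1
  #....|#  b16=1 t=4,i=8
  .####|#  b15=1 t=2,i=12
  .###.|.  b14=0 t=1,i=8
  .##.#|.  b13=0 t=0,i=10
  .##..|#  b12=1 t=2,i=7
  .#.##|.  b11=0 t=3,i=8
  .#.#.|#  b10=1 t=1,i=0
  .#..#|#  b9=1 t=0,i=4
  .#...|.  b8=0 t=0,i=0
  ..###|.  b7=0 t=2,i=11
  ..##.|#  b6=1 t=0,i=9
  ..#.#|#  b5=1 t=1,i=12
  ..#..|.  b4=0 t=0,i=3
  ...##|#  b3=1 t=2,i=10
  ...#.|.  b2=0 t=0,i=2
  ....#|#  b1=1 t=4,i=10
  .....|#  b0=1 t=4,i=9
  bits 01001000100111111001011001101011 = 1218418283

1218418283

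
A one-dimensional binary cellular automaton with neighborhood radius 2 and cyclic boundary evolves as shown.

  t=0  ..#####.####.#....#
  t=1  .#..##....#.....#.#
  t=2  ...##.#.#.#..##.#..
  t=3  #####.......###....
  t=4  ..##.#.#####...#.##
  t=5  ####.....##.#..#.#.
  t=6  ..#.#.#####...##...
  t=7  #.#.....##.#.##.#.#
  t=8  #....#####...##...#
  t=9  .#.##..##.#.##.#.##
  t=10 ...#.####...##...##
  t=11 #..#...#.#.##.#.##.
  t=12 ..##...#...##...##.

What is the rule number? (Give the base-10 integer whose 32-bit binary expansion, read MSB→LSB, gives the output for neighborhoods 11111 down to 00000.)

3276546171

  ##### -> #   bit 31 = 1  t=0,i=4
  ####. -> #   bit 30 = 1  t=0,i=5
  ###.# -> .   bit 29 = 0  t=0,i=6
  ###.. -> .   bit 28 = 0  t=3,i=4
  ##.## -> .   bit 27 = 0  t=0,i=7
  ##.#. -> .   bit 26 = 0  t=0,i=12
  ##..# -> #   bit 25 = 1  t=4,i=0
  ##... -> #   bit 24 = 1  t=1,i=6
  #.### -> .   bit 23 = 0  t=0,i=8
  #.##. -> #   bit 22 = 1  t=4,i=17
  #.#.# -> .   bit 21 = 0  t=1,i=18
  #.#.. -> .   bit 20 = 0  t=0,i=13
  #..## -> #   bit 19 = 1  t=0,i=1
  #..#. -> #   bit 18 = 1  t=5,i=14
  #...# -> .   bit 17 = 0  t=4,i=13
  #.... -> .   bit 16 = 0  t=0,i=15
  .#### -> .   bit 15 = 0  t=0,i=3
  .###. -> .   bit 14 = 0  t=3,i=13
  .##.# -> #   bit 13 = 1  t=2,i=4
  .##.. -> .   bit 12 = 0  t=1,i=5
  .#.## -> .   bit 11 = 0  t=4,i=6
  .#.#. -> .   bit 10 = 0  t=1,i=0
  .#..# -> .   bit 9 = 0  t=0,i=0
  .#... -> .   bit 8 = 0  t=0,i=14
  ..### -> .   bit 7 = 0  t=0,i=2
  ..##. -> #   bit 6 = 1  t=1,i=4
  ..#.# -> #   bit 5 = 1  t=1,i=16
  ..#.. -> #   bit 4 = 1  t=0,i=18
  ...## -> #   bit 3 = 1  t=2,i=2
  ...#. -> .   bit 2 = 0  t=0,i=17
  ....# -> #   bit 1 = 1  t=0,i=16
  ..... -> #   bit 0 = 1  t=1,i=13
  bits 11000011010011000010000001111011 = 3276546171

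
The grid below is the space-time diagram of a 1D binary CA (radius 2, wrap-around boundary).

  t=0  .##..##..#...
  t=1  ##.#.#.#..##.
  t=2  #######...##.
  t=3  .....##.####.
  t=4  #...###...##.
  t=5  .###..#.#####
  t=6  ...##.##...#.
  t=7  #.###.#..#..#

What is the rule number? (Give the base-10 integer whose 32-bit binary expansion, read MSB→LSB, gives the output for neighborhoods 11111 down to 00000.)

1449340264

  nb #####: next=.  (t=2,i=2, bit31=0)
  nb ####.: next=#  (t=2,i=5, bit30=1)
  nb ###.#: next=.  (t=5,i=12, bit29=0)
  nb ###..: next=#  (t=2,i=6, bit28=1)
  nb ##.##: next=.  (t=1,i=12, bit27=0)
  nb ##.#.: next=#  (t=1,i=2, bit26=1)
  nb ##..#: next=#  (t=0,i=3, bit25=1)
  nb ##...: next=.  (t=2,i=7, bit24=0)
  nb #.###: next=.  (t=2,i=0, bit23=0)
  nb #.##.: next=#  (t=1,i=0, bit22=1)
  nb #.#.#: next=#  (t=1,i=3, bit21=1)
  nb #.#..: next=.  (t=1,i=7, bit20=0)
  nb #..##: next=.  (t=0,i=4, bit19=0)
  nb #..#.: next=.  (t=0,i=8, bit18=0)
  nb #...#: next=#  (t=2,i=8, bit17=1)
  nb #....: next=#  (t=0,i=11, bit16=1)
  nb .####: next=.  (t=2,i=1, bit15=0)
  nb .###.: next=.  (t=4,i=5, bit14=0)
  nb .##.#: next=#  (t=1,i=1, bit13=1)
  nb .##..: next=.  (t=0,i=2, bit12=0)
  nb .#.##: next=#  (t=5,i=7, bit11=1)
  nb .#.#.: next=#  (t=1,i=4, bit10=1)
  nb .#..#: next=.  (t=1,i=8, bit9=0)
  nb .#...: next=#  (t=0,i=10, bit8=1)
  nb ..###: next=.  (t=4,i=4, bit7=0)
  nb ..##.: next=#  (t=0,i=1, bit6=1)
  nb ..#.#: next=#  (t=5,i=6, bit5=1)
  nb ..#..: next=.  (t=0,i=9, bit4=0)
  nb ...##: next=#  (t=0,i=0, bit3=1)
  nb ...#.: next=.  (t=6,i=10, bit2=0)
  nb ....#: next=.  (t=0,i=12, bit1=0)
  nb .....: next=.  (t=3,i=1, bit0=0)
  bits 01010110011000110010110101101000 = 1449340264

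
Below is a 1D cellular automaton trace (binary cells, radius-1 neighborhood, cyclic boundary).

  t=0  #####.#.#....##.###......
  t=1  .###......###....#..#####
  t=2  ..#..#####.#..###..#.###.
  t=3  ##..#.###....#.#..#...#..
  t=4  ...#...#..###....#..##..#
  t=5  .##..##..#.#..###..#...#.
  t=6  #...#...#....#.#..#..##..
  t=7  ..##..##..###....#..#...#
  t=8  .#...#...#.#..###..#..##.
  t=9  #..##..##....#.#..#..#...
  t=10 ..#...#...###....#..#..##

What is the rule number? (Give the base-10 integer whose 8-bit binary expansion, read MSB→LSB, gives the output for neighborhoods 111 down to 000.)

  [7] ### => #  t=0,i=1
  [6] ##. => .  t=0,i=4
  [5] #.# => .  t=0,i=5
  [4] #.. => .  t=0,i=9
  [3] .## => .  t=0,i=0
  [2] .#. => .  t=0,i=6
  [1] ..# => #  t=0,i=12
  [0] ... => #  t=0,i=10
  bits 10000011 = 131

131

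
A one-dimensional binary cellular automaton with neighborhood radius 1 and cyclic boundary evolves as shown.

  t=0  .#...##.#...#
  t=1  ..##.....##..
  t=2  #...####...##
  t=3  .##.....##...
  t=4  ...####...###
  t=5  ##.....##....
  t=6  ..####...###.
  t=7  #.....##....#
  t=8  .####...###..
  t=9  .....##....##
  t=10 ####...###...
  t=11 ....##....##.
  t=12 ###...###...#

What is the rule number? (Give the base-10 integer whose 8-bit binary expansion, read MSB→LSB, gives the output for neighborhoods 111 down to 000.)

17

  [7] ### => .  t=2,i=5
  [6] ##. => .  t=0,i=6
  [5] #.# => .  t=0,i=0
  [4] #.. => #  t=0,i=2
  [3] .## => .  t=0,i=5
  [2] .#. => .  t=0,i=1
  [1] ..# => .  t=0,i=4
  [0] ... => #  t=0,i=3
  bits 00010001 = 17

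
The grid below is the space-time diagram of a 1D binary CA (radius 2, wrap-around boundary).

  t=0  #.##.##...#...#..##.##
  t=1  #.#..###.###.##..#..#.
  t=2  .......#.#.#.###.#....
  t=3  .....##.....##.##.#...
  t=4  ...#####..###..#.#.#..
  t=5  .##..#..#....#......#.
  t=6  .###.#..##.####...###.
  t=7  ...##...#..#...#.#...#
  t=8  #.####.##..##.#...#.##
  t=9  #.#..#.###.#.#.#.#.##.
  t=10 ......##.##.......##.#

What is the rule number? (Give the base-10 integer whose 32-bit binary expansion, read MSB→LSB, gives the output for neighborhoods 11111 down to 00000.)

2814384478

  nb #####: next=#  (t=4,i=5, bit31=1)
  nb ####.: next=.  (t=4,i=6, bit30=0)
  nb ###.#: next=#  (t=0,i=0, bit29=1)
  nb ###..: next=.  (t=4,i=7, bit28=0)
  nb ##.##: next=.  (t=0,i=1, bit27=0)
  nb ##.#.: next=#  (t=2,i=16, bit26=1)
  nb ##..#: next=#  (t=1,i=15, bit25=1)
  nb ##...: next=#  (t=0,i=7, bit24=1)
  nb #.###: next=#  (t=0,i=20, bit23=1)
  nb #.##.: next=#  (t=0,i=2, bit22=1)
  nb #.#.#: next=.  (t=1,i=0, bit21=0)
  nb #.#..: next=.  (t=1,i=2, bit20=0)
  nb #..##: next=.  (t=0,i=16, bit19=0)
  nb #..#.: next=.  (t=1,i=16, bit18=0)
  nb #...#: next=.  (t=0,i=8, bit17=0)
  nb #....: next=.  (t=2,i=19, bit16=0)
  nb .####: next=.  (t=4,i=4, bit15=0)
  nb .###.: next=.  (t=0,i=21, bit14=0)
  nb .##.#: next=.  (t=0,i=3, bit13=0)
  nb .##..: next=#  (t=0,i=6, bit12=1)
  nb .#.##: next=#  (t=2,i=12, bit11=1)
  nb .#.#.: next=.  (t=1,i=1, bit10=0)
  nb .#..#: next=.  (t=0,i=15, bit9=0)
  nb .#...: next=#  (t=0,i=11, bit8=1)
  nb ..###: next=.  (t=1,i=5, bit7=0)
  nb ..##.: next=#  (t=0,i=17, bit6=1)
  nb ..#.#: next=.  (t=1,i=20, bit5=0)
  nb ..#..: next=#  (t=0,i=10, bit4=1)
  nb ...##: next=#  (t=3,i=4, bit3=1)
  nb ...#.: next=#  (t=0,i=9, bit2=1)
  nb ....#: next=#  (t=2,i=5, bit1=1)
  nb .....: next=.  (t=2,i=0, bit0=0)
  bits 10100111110000000001100101011110 = 2814384478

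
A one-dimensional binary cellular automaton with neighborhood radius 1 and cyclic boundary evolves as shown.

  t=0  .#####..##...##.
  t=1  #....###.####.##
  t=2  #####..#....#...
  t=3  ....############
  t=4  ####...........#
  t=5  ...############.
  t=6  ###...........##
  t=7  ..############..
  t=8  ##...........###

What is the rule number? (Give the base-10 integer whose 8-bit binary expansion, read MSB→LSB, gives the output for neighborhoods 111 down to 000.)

  ###|.  b7=0 t=0,i=2
  ##.|#  b6=1 t=0,i=5
  #.#|.  b5=0 t=1,i=8
  #..|#  b4=1 t=0,i=6
  .##|.  b3=0 t=0,i=1
  .#.|#  b2=1 t=2,i=7
  ..#|#  b1=1 t=0,i=0
  ...|#  b0=1 t=0,i=11
  bits 01010111 = 87

87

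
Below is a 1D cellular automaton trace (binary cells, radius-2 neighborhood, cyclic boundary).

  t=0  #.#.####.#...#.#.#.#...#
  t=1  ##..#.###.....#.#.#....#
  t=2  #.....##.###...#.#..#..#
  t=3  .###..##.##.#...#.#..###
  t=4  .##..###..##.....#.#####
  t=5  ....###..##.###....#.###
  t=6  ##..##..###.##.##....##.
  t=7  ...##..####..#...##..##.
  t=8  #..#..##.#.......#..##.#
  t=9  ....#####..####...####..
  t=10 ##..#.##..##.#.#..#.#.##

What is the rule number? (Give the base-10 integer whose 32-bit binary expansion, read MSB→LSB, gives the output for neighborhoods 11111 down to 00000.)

3850987201

  #####|#  b31=1 t=4,i=21
  ####.|#  b30=1 t=0,i=6
  ###.#|#  b29=1 t=0,i=7
  ###..|.  b28=0 t=1,i=1
  ##.##|.  b27=0 t=2,i=8
  ##.#.|#  b26=1 t=0,i=1
  ##..#|.  b25=0 t=1,i=2
  ##...|#  b24=1 t=1,i=9
  #.###|#  b23=1 t=0,i=4
  #.##.|.  b22=0 t=3,i=9
  #.#.#|.  b21=0 t=0,i=2
  #.#..|.  b20=0 t=0,i=9
  #..##|#  b19=1 t=2,i=22
  #..#.|.  b18=0 t=1,i=3
  #...#|.  b17=0 t=0,i=11
  #....|#  b16=1 t=1,i=10
  .####|.  b15=0 t=0,i=5
  .###.|#  b14=1 t=1,i=0
  .##.#|#  b13=1 t=0,i=0
  .##..|.  b12=0 t=2,i=0
  .#.##|.  b11=0 t=0,i=3
  .#.#.|#  b10=1 t=0,i=14
  .#..#|#  b9=1 t=2,i=18
  .#...|.  b8=0 t=0,i=10
  ..###|#  b7=1 t=1,i=23
  ..##.|#  b6=1 t=0,i=23
  ..#.#|.  b5=0 t=0,i=13
  ..#..|.  b4=0 t=2,i=20
  ...##|.  b3=0 t=0,i=22
  ...#.|.  b2=0 t=0,i=12
  ....#|.  b1=0 t=1,i=12
  .....|#  b0=1 t=1,i=11
  bits 11100101100010010110011011000001 = 3850987201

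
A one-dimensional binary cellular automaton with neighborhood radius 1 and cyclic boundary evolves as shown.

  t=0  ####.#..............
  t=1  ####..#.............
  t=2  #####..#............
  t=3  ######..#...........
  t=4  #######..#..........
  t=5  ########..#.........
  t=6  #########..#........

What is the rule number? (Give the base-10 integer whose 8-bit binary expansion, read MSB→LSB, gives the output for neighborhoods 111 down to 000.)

  nb ###: next=#  (t=0,i=1, bit7=1)
  nb ##.: next=#  (t=0,i=3, bit6=1)
  nb #.#: next=.  (t=0,i=4, bit5=0)
  nb #..: next=#  (t=0,i=6, bit4=1)
  nb .##: next=#  (t=0,i=0, bit3=1)
  nb .#.: next=.  (t=0,i=5, bit2=0)
  nb ..#: next=.  (t=0,i=19, bit1=0)
  nb ...: next=.  (t=0,i=7, bit0=0)
  bits 11011000 = 216

216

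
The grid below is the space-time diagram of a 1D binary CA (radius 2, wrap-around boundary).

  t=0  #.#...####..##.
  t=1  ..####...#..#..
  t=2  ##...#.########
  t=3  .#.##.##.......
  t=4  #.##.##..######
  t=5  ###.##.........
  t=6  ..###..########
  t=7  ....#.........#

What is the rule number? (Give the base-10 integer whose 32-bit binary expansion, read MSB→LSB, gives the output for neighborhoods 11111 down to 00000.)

953617247

  ##### -> .   bit 31 = 0  t=2,i=9
  ####. -> .   bit 30 = 0  t=0,i=8
  ###.# -> #   bit 29 = 1  t=4,i=0
  ###.. -> #   bit 28 = 1  t=0,i=9
  ##.## -> #   bit 27 = 1  t=3,i=5
  ##.#. -> .   bit 26 = 0  t=0,i=14
  ##..# -> .   bit 25 = 0  t=0,i=10
  ##... -> .   bit 24 = 0  t=1,i=6
  #.### -> #   bit 23 = 1  t=2,i=7
  #.##. -> #   bit 22 = 1  t=3,i=3
  #.#.# -> .   bit 21 = 0  t=0,i=0
  #.#.. -> #   bit 20 = 1  t=0,i=2
  #..## -> .   bit 19 = 0  t=0,i=11
  #..#. -> #   bit 18 = 1  t=1,i=11
  #...# -> #   bit 17 = 1  t=0,i=4
  #.... -> #   bit 16 = 1  t=1,i=14
  .#### -> .   bit 15 = 0  t=0,i=7
  .###. -> .   bit 14 = 0  t=5,i=1
  .##.# -> .   bit 13 = 0  t=0,i=13
  .##.. -> .   bit 12 = 0  t=3,i=7
  .#.## -> #   bit 11 = 1  t=2,i=6
  .#.#. -> .   bit 10 = 0  t=0,i=1
  .#..# -> #   bit 9 = 1  t=1,i=10
  .#... -> #   bit 8 = 1  t=0,i=3
  ..### -> .   bit 7 = 0  t=0,i=6
  ..##. -> #   bit 6 = 1  t=0,i=12
  ..#.# -> .   bit 5 = 0  t=2,i=5
  ..#.. -> #   bit 4 = 1  t=1,i=9
  ...## -> #   bit 3 = 1  t=0,i=5
  ...#. -> #   bit 2 = 1  t=1,i=8
  ....# -> #   bit 1 = 1  t=1,i=0
  ..... -> #   bit 0 = 1  t=3,i=10
  bits 00111000110101110000101101011111 = 953617247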